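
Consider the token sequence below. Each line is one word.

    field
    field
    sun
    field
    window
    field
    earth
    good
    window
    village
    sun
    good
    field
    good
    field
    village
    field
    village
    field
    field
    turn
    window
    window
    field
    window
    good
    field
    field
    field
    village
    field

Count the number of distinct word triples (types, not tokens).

27

31 tokens → 29 trigram windows in total.
Repeated trigrams (each contributes count−1 duplicates):
  field village field: 3
2 duplicate windows → 29 − 2 = 27 distinct.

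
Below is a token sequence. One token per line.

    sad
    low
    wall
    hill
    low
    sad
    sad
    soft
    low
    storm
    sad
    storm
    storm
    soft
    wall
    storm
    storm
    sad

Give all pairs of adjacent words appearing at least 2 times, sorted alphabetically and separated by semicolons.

Bigram counts meeting the condition (at least 2 times):
  storm sad: 2
  storm storm: 2

storm sad; storm storm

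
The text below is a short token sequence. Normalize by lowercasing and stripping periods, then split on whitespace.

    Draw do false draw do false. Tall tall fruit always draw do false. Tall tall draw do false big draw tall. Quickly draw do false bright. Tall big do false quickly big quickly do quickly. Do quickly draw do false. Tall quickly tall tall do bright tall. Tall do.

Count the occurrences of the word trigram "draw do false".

6

Scanning the 47 overlapping trigram windows for "draw do false":
  position 1–3: draw do false
  position 4–6: draw do false
  position 11–13: draw do false
  position 16–18: draw do false
  position 23–25: draw do false
  position 38–40: draw do false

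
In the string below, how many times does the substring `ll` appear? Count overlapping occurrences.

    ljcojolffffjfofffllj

1

Sliding a length-2 window over the 20 characters (19 positions):
  position 18–19: ll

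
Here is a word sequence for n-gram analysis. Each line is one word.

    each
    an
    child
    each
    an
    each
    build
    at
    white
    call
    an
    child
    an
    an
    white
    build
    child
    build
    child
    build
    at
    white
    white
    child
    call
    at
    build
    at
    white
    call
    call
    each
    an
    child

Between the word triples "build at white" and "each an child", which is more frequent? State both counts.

"build at white" (3 vs 2)

"build at white": 3 occurrences
"each an child": 2 occurrences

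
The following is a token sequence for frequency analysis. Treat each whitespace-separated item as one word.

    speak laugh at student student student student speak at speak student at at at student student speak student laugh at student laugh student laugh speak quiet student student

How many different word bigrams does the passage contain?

28 tokens → 27 bigram windows in total.
Repeated bigrams (each contributes count−1 duplicates):
  student student: 5
  at student: 3
  student laugh: 3
  at at: 2
  laugh at: 2
  speak student: 2
  student speak: 2
12 duplicate windows → 27 − 12 = 15 distinct.

15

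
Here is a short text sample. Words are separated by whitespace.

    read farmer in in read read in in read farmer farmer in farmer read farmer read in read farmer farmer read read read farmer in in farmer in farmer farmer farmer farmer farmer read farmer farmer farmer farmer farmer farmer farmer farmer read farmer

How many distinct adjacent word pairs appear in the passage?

9

44 tokens → 43 bigram windows in total.
Repeated bigrams (each contributes count−1 duplicates):
  farmer farmer: 13
  read farmer: 7
  farmer read: 5
  farmer in: 4
  in farmer: 3
  in in: 3
  in read: 3
  read read: 3
  … (1 more repeated)
34 duplicate windows → 43 − 34 = 9 distinct.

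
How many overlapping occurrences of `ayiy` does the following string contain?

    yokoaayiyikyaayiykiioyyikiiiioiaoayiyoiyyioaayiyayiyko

5

Sliding a length-4 window over the 54 characters (51 positions):
  position 6–9: ayiy
  position 14–17: ayiy
  position 34–37: ayiy
  position 45–48: ayiy
  position 49–52: ayiy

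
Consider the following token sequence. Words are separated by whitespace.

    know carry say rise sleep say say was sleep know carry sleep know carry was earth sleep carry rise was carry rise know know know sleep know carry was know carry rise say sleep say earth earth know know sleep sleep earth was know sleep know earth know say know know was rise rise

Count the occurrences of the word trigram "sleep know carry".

3

Scanning the 52 overlapping trigram windows for "sleep know carry":
  position 9–11: sleep know carry
  position 12–14: sleep know carry
  position 26–28: sleep know carry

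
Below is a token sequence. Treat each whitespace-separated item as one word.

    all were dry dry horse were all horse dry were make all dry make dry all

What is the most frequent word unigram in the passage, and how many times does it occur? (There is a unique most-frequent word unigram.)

"dry", 5 times

Unigram frequencies (highest first):
  dry: 5
  all: 4
  were: 3
  horse: 2
  make: 2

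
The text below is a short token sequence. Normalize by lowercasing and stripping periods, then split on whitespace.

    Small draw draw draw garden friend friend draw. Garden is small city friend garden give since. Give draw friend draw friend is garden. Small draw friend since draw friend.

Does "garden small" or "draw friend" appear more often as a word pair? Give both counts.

"draw friend" (4 vs 1)

"garden small": 1 occurrence
"draw friend": 4 occurrences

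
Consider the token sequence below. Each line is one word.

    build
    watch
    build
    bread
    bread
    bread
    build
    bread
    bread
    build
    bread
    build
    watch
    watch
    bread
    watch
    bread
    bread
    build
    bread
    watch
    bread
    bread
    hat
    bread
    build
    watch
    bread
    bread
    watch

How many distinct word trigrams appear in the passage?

30 tokens → 28 trigram windows in total.
Repeated trigrams (each contributes count−1 duplicates):
  bread bread build: 3
  bread build bread: 3
  watch bread bread: 3
  bread build watch: 2
  bread watch bread: 2
  build bread bread: 2
9 duplicate windows → 28 − 9 = 19 distinct.

19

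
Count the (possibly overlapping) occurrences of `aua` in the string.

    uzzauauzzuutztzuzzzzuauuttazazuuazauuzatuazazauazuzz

Sliding a length-3 window over the 52 characters (50 positions):
  position 4–6: aua
  position 46–48: aua

2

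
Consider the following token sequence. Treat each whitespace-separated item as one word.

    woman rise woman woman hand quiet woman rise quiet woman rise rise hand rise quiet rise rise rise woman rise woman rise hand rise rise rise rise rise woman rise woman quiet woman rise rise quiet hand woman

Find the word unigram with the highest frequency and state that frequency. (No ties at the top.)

"rise", 18 times

Unigram frequencies (highest first):
  rise: 18
  woman: 11
  quiet: 5
  hand: 4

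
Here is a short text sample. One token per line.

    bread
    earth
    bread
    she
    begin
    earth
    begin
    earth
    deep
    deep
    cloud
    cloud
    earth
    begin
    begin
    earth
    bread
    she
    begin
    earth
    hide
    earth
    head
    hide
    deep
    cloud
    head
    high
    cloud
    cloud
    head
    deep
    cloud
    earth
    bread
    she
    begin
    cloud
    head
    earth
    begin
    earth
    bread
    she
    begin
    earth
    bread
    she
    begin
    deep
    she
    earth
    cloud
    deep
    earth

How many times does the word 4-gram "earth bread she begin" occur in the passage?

5

Scanning the 52 overlapping 4-gram windows for "earth bread she begin":
  position 2–5: earth bread she begin
  position 16–19: earth bread she begin
  position 34–37: earth bread she begin
  position 42–45: earth bread she begin
  position 46–49: earth bread she begin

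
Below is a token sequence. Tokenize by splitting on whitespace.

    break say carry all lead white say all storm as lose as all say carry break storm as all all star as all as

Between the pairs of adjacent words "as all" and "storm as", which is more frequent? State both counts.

"as all" (3 vs 2)

"as all": 3 occurrences
"storm as": 2 occurrences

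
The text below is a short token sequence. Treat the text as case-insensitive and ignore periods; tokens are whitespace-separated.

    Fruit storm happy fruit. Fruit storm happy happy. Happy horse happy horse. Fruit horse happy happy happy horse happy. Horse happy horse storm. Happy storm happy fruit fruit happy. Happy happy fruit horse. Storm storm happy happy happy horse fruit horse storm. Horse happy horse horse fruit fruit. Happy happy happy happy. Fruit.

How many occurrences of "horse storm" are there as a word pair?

Scanning the 52 overlapping bigram windows for "horse storm":
  position 22–23: horse storm
  position 33–34: horse storm
  position 41–42: horse storm

3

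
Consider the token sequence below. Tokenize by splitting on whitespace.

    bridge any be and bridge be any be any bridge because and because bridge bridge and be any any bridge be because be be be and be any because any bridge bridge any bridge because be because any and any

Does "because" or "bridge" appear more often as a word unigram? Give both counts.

"because": 6 occurrences
"bridge": 9 occurrences

"bridge" (9 vs 6)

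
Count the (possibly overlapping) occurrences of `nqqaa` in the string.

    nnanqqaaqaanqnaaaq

Sliding a length-5 window over the 18 characters (14 positions):
  position 4–8: nqqaa

1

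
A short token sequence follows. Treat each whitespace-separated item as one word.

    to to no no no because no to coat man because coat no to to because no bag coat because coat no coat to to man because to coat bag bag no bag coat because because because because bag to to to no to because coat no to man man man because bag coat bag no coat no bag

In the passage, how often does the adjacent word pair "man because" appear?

3

Scanning the 58 overlapping bigram windows for "man because":
  position 10–11: man because
  position 26–27: man because
  position 51–52: man because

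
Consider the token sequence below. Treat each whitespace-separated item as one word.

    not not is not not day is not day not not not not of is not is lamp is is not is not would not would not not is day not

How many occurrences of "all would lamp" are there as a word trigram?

Scanning the 29 overlapping trigram windows for "all would lamp":
  (none found)

0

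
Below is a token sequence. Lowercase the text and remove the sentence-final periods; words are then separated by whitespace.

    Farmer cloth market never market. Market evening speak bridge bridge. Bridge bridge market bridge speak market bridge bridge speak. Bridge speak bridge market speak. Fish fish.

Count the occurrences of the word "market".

Scanning the 26 tokens for "market":
  position 3: market
  position 5: market
  position 6: market
  position 13: market
  position 16: market
  position 23: market

6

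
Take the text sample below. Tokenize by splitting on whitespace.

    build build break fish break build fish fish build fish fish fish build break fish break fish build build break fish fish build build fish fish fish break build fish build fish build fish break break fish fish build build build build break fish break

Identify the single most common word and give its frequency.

Unigram frequencies (highest first):
  fish: 19
  build: 16
  break: 10

"fish", 19 times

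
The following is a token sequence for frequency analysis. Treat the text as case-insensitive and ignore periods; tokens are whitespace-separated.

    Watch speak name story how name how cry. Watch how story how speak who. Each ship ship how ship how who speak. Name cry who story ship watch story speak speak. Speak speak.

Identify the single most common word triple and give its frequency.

Trigram frequencies (highest first):
  speak speak speak: 2
  watch speak name: 1
  speak name story: 1
  name story how: 1
  story how name: 1
  how name how: 1
  … (24 more, each ≤ 1)

"speak speak speak", 2 times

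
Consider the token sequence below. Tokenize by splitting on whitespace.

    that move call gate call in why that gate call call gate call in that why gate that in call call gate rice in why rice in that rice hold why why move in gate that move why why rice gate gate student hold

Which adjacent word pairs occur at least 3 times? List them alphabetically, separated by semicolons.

call gate; gate call

Bigram counts meeting the condition (at least 3 times):
  call gate: 3
  gate call: 3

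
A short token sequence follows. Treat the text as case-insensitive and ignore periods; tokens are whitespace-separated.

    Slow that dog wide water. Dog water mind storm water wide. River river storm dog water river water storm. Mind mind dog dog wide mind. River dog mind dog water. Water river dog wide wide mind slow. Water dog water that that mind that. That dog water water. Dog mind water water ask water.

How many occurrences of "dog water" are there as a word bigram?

Scanning the 53 overlapping bigram windows for "dog water":
  position 6–7: dog water
  position 15–16: dog water
  position 29–30: dog water
  position 39–40: dog water
  position 46–47: dog water

5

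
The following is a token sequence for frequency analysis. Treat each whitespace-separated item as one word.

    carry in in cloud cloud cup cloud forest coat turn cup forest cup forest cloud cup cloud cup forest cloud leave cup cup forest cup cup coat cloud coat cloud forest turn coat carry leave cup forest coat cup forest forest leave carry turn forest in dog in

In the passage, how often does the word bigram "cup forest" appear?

6

Scanning the 47 overlapping bigram windows for "cup forest":
  position 11–12: cup forest
  position 13–14: cup forest
  position 18–19: cup forest
  position 23–24: cup forest
  position 36–37: cup forest
  position 39–40: cup forest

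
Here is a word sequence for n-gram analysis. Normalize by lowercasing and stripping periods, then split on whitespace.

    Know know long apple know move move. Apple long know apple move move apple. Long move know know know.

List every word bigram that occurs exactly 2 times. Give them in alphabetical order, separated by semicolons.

apple long; move apple; move move

Bigram counts meeting the condition (exactly 2 times):
  apple long: 2
  move apple: 2
  move move: 2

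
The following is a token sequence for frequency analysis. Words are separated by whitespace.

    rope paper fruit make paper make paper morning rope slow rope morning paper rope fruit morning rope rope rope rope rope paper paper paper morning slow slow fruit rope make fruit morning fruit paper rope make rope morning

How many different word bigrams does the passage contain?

38 tokens → 37 bigram windows in total.
Repeated bigrams (each contributes count−1 duplicates):
  rope rope: 4
  fruit morning: 2
  make paper: 2
  morning rope: 2
  paper morning: 2
  paper paper: 2
  paper rope: 2
  rope make: 2
  … (2 more repeated)
12 duplicate windows → 37 − 12 = 25 distinct.

25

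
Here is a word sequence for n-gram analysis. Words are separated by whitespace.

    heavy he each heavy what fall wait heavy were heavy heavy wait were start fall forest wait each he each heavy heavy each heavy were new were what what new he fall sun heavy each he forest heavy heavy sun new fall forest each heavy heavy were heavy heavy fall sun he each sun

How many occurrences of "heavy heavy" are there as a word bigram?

Scanning the 53 overlapping bigram windows for "heavy heavy":
  position 10–11: heavy heavy
  position 21–22: heavy heavy
  position 38–39: heavy heavy
  position 45–46: heavy heavy
  position 48–49: heavy heavy

5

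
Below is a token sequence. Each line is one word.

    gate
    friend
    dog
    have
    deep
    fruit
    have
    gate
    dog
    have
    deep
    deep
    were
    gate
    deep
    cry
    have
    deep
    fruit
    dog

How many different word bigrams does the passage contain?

20 tokens → 19 bigram windows in total.
Repeated bigrams (each contributes count−1 duplicates):
  have deep: 3
  deep fruit: 2
  dog have: 2
4 duplicate windows → 19 − 4 = 15 distinct.

15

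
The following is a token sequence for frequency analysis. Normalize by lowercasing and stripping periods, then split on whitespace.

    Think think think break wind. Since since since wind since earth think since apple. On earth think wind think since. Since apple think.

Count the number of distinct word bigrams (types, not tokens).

15

23 tokens → 22 bigram windows in total.
Repeated bigrams (each contributes count−1 duplicates):
  since since: 3
  earth think: 2
  since apple: 2
  think since: 2
  think think: 2
  wind since: 2
7 duplicate windows → 22 − 7 = 15 distinct.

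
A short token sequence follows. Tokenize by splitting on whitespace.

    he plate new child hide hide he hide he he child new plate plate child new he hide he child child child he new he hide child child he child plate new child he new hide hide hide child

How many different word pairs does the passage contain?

20

39 tokens → 38 bigram windows in total.
Repeated bigrams (each contributes count−1 duplicates):
  child child: 3
  child he: 3
  he child: 3
  he hide: 3
  hide he: 3
  hide hide: 3
  child new: 2
  he new: 2
  … (4 more repeated)
18 duplicate windows → 38 − 18 = 20 distinct.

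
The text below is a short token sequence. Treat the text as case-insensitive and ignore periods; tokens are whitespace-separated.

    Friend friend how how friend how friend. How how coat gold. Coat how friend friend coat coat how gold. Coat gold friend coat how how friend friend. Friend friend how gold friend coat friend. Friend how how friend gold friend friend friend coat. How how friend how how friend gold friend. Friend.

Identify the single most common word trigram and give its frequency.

Trigram frequencies (highest first):
  how how friend: 5
  friend how how: 4
  friend friend how: 3
  how friend how: 3
  friend friend friend: 3
  how friend friend: 2
  … (23 more, each ≤ 2)

"how how friend", 5 times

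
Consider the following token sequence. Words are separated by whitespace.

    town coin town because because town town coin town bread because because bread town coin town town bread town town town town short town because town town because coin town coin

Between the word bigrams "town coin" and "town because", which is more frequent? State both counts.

"town coin" (4 vs 3)

"town coin": 4 occurrences
"town because": 3 occurrences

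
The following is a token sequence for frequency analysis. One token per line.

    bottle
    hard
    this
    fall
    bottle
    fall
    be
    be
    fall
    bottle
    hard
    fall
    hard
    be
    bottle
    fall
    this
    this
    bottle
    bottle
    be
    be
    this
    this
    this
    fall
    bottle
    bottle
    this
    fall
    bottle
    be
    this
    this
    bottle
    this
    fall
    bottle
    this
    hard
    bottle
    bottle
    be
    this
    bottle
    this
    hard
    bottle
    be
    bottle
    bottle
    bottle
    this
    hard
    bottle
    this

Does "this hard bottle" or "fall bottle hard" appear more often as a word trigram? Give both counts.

"this hard bottle": 3 occurrences
"fall bottle hard": 1 occurrence

"this hard bottle" (3 vs 1)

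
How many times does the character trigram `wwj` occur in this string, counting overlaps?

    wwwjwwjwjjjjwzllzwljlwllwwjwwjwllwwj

Sliding a length-3 window over the 36 characters (34 positions):
  position 2–4: wwj
  position 5–7: wwj
  position 25–27: wwj
  position 28–30: wwj
  position 34–36: wwj

5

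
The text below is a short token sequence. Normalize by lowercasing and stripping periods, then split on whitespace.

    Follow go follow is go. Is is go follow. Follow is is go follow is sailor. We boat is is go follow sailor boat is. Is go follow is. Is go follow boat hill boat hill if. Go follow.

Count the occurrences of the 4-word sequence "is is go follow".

Scanning the 36 overlapping 4-gram windows for "is is go follow":
  position 6–9: is is go follow
  position 11–14: is is go follow
  position 19–22: is is go follow
  position 25–28: is is go follow
  position 29–32: is is go follow

5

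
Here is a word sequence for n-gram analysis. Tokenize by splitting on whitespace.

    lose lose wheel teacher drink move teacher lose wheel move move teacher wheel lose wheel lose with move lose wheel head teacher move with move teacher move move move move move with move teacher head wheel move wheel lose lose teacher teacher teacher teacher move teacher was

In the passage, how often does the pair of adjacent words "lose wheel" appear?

Scanning the 46 overlapping bigram windows for "lose wheel":
  position 2–3: lose wheel
  position 8–9: lose wheel
  position 14–15: lose wheel
  position 19–20: lose wheel

4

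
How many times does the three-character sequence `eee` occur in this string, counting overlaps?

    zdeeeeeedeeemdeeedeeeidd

Sliding a length-3 window over the 24 characters (22 positions):
  position 3–5: eee
  position 4–6: eee
  position 5–7: eee
  position 6–8: eee
  position 10–12: eee
  position 15–17: eee
  position 19–21: eee

7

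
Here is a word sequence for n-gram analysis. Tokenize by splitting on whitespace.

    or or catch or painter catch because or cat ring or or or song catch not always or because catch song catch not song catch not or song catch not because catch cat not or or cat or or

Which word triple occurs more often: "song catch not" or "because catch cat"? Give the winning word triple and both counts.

"song catch not" (4 vs 1)

"song catch not": 4 occurrences
"because catch cat": 1 occurrence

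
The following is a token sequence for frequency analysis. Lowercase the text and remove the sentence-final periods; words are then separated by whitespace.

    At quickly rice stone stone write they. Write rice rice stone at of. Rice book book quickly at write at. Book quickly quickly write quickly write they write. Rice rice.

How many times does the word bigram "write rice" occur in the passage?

Scanning the 29 overlapping bigram windows for "write rice":
  position 8–9: write rice
  position 28–29: write rice

2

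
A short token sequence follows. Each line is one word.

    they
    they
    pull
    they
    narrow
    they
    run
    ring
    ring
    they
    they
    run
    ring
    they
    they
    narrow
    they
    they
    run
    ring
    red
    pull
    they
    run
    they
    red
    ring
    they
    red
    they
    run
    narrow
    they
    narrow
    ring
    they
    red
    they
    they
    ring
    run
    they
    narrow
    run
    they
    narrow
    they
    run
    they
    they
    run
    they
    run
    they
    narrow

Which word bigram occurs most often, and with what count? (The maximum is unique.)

Bigram frequencies (highest first):
  they run: 8
  they they: 6
  they narrow: 6
  run they: 6
  narrow they: 4
  ring they: 4
  … (14 more, each ≤ 3)

"they run", 8 times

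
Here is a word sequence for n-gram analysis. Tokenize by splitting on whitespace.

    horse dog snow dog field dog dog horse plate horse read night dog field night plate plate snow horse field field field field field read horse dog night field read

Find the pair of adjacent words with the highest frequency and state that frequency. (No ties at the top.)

"field field", 4 times

Bigram frequencies (highest first):
  field field: 4
  horse dog: 2
  dog field: 2
  field read: 2
  dog snow: 1
  snow dog: 1
  … (17 more, each ≤ 1)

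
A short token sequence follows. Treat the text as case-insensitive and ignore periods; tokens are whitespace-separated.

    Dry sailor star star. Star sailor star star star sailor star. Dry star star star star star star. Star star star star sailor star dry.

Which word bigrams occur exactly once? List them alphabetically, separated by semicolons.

Bigram counts meeting the condition (exactly once):
  dry sailor: 1
  dry star: 1

dry sailor; dry star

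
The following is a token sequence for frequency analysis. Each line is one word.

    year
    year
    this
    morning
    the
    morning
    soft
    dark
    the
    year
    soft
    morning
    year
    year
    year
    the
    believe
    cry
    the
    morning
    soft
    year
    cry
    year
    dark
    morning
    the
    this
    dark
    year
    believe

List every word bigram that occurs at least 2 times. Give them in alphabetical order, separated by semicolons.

Bigram counts meeting the condition (at least 2 times):
  morning soft: 2
  morning the: 2
  the morning: 2
  year year: 3

morning soft; morning the; the morning; year year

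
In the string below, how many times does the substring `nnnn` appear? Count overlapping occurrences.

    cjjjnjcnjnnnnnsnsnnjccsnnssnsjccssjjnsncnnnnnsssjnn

4

Sliding a length-4 window over the 51 characters (48 positions):
  position 10–13: nnnn
  position 11–14: nnnn
  position 41–44: nnnn
  position 42–45: nnnn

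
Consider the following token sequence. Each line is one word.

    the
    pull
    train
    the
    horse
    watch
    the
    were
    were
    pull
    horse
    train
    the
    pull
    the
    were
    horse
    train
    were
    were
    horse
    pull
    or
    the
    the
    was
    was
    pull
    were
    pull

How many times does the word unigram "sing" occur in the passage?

Scanning the 30 tokens for "sing":
  (none found)

0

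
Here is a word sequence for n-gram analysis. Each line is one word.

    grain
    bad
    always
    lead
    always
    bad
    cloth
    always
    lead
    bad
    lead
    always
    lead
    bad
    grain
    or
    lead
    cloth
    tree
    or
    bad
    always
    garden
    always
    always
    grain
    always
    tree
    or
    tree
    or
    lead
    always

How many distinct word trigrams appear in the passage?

33 tokens → 31 trigram windows in total.
Repeated trigrams (each contributes count−1 duplicates):
  always lead bad: 2
1 duplicate windows → 31 − 1 = 30 distinct.

30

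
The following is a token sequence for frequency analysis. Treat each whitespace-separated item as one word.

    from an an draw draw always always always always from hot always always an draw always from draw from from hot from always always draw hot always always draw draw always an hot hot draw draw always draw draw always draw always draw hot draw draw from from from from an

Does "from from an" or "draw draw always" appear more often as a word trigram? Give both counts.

"draw draw always" (4 vs 1)

"from from an": 1 occurrence
"draw draw always": 4 occurrences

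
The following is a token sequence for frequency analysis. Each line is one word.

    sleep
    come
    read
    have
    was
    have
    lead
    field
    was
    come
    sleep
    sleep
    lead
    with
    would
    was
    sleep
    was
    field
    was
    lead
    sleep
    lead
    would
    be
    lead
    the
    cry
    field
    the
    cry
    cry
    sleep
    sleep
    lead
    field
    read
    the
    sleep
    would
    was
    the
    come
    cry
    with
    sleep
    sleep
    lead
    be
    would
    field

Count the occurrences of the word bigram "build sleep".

Scanning the 50 overlapping bigram windows for "build sleep":
  (none found)

0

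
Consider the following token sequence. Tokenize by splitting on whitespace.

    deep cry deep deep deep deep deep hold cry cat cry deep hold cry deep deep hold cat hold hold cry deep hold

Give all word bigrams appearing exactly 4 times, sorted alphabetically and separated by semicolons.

cry deep; deep hold

Bigram counts meeting the condition (exactly 4 times):
  cry deep: 4
  deep hold: 4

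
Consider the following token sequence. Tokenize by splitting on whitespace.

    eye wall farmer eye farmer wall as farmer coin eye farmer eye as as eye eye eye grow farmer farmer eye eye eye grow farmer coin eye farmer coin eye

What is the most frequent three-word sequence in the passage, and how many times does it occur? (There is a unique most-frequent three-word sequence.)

Trigram frequencies (highest first):
  farmer coin eye: 3
  coin eye farmer: 2
  eye eye eye: 2
  eye eye grow: 2
  eye grow farmer: 2
  eye wall farmer: 1
  … (16 more, each ≤ 1)

"farmer coin eye", 3 times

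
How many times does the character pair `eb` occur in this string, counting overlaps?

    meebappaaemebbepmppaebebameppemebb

Sliding a length-2 window over the 34 characters (33 positions):
  position 3–4: eb
  position 12–13: eb
  position 21–22: eb
  position 23–24: eb
  position 32–33: eb

5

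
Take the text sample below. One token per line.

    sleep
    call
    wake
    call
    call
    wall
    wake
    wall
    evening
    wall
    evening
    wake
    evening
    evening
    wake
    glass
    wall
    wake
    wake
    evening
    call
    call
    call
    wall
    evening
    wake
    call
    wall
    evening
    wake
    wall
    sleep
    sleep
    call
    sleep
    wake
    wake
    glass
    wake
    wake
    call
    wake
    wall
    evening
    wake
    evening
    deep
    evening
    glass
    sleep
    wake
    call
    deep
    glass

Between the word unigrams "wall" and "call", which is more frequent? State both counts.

"wall": 8 occurrences
"call": 10 occurrences

"call" (10 vs 8)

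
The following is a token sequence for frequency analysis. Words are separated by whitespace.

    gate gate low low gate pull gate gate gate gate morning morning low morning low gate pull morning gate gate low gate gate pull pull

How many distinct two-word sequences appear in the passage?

13

25 tokens → 24 bigram windows in total.
Repeated bigrams (each contributes count−1 duplicates):
  gate gate: 6
  gate pull: 3
  low gate: 3
  gate low: 2
  morning low: 2
11 duplicate windows → 24 − 11 = 13 distinct.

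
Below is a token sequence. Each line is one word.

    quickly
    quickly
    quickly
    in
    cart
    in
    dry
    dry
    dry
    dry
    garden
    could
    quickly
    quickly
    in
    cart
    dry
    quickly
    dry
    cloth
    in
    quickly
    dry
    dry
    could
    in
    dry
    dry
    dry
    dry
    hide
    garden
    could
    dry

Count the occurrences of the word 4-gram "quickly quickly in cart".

2

Scanning the 31 overlapping 4-gram windows for "quickly quickly in cart":
  position 2–5: quickly quickly in cart
  position 13–16: quickly quickly in cart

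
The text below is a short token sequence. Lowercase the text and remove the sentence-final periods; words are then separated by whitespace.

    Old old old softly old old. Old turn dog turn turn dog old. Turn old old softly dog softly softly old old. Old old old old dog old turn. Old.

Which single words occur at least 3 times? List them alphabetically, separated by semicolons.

Unigram counts meeting the condition (at least 3 times):
  dog: 4
  old: 17
  softly: 4
  turn: 5

dog; old; softly; turn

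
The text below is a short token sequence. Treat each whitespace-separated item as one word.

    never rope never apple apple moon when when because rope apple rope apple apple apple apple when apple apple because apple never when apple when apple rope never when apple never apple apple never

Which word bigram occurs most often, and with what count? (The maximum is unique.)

"apple apple", 6 times

Bigram frequencies (highest first):
  apple apple: 6
  when apple: 4
  apple never: 3
  rope never: 2
  never apple: 2
  rope apple: 2
  … (11 more, each ≤ 2)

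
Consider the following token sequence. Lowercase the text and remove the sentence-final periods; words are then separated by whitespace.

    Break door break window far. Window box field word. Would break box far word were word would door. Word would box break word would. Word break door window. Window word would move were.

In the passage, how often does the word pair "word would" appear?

Scanning the 32 overlapping bigram windows for "word would":
  position 9–10: word would
  position 16–17: word would
  position 19–20: word would
  position 23–24: word would
  position 30–31: word would

5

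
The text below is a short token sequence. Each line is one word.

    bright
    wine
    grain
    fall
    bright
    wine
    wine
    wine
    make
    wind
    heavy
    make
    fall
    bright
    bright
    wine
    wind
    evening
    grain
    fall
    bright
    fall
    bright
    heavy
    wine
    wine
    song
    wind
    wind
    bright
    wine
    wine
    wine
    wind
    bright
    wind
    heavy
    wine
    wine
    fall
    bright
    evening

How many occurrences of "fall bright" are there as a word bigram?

Scanning the 41 overlapping bigram windows for "fall bright":
  position 4–5: fall bright
  position 13–14: fall bright
  position 20–21: fall bright
  position 22–23: fall bright
  position 40–41: fall bright

5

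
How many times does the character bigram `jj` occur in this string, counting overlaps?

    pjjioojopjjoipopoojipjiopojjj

Sliding a length-2 window over the 29 characters (28 positions):
  position 2–3: jj
  position 10–11: jj
  position 27–28: jj
  position 28–29: jj

4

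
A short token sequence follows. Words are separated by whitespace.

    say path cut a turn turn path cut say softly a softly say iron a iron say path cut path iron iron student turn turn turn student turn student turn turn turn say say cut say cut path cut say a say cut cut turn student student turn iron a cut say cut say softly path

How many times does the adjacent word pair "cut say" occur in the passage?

Scanning the 55 overlapping bigram windows for "cut say":
  position 8–9: cut say
  position 35–36: cut say
  position 39–40: cut say
  position 51–52: cut say
  position 53–54: cut say

5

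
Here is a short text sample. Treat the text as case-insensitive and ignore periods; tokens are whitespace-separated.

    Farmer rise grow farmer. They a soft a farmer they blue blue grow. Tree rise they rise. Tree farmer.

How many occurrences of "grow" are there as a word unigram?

Scanning the 19 tokens for "grow":
  position 3: grow
  position 13: grow

2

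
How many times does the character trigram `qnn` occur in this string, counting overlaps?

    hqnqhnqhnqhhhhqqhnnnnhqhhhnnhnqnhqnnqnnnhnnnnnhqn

Sliding a length-3 window over the 49 characters (47 positions):
  position 34–36: qnn
  position 37–39: qnn

2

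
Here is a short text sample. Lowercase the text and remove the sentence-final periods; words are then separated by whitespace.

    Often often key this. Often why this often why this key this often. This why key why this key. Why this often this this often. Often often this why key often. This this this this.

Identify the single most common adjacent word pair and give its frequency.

Bigram frequencies (highest first):
  this often: 5
  why this: 4
  often this: 4
  this this: 4
  often often: 3
  key this: 2
  … (7 more, each ≤ 2)

"this often", 5 times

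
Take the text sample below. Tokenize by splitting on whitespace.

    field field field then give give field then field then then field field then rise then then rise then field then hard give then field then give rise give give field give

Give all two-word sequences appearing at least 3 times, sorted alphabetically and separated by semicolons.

field field; field then; then field

Bigram counts meeting the condition (at least 3 times):
  field field: 3
  field then: 6
  then field: 4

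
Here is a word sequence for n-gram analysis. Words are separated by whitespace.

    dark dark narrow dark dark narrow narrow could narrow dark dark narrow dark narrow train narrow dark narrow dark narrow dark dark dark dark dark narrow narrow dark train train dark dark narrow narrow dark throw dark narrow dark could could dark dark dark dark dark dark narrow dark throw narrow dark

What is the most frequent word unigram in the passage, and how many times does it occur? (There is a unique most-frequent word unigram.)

Unigram frequencies (highest first):
  dark: 28
  narrow: 16
  could: 3
  train: 3
  throw: 2

"dark", 28 times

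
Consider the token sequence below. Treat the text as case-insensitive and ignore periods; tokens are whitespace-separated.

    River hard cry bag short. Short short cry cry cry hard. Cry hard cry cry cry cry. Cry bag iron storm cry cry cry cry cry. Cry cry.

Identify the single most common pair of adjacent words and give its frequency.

"cry cry", 12 times

Bigram frequencies (highest first):
  cry cry: 12
  hard cry: 3
  cry bag: 2
  short short: 2
  cry hard: 2
  river hard: 1
  … (5 more, each ≤ 1)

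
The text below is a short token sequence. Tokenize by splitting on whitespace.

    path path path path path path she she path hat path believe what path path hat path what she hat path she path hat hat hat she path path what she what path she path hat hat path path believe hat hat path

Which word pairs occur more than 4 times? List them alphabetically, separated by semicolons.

hat path; path path

Bigram counts meeting the condition (more than 4 times):
  hat path: 5
  path path: 8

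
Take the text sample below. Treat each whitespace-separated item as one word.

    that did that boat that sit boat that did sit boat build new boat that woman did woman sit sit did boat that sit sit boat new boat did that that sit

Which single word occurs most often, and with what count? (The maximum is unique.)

"that", 8 times

Unigram frequencies (highest first):
  that: 8
  boat: 7
  sit: 7
  did: 5
  new: 2
  woman: 2
  … (1 more, each ≤ 1)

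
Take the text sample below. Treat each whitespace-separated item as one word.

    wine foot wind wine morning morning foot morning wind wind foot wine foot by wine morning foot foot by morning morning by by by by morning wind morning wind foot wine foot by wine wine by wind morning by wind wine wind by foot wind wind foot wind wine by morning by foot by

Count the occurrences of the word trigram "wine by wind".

Scanning the 52 overlapping trigram windows for "wine by wind":
  position 35–37: wine by wind

1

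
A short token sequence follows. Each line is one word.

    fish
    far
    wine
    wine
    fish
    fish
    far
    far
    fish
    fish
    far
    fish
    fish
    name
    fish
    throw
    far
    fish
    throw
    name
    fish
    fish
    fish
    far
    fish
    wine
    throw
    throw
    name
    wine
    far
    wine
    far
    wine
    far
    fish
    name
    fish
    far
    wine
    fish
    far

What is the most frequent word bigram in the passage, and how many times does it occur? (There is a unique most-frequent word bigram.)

Bigram frequencies (highest first):
  fish far: 6
  fish fish: 5
  far fish: 5
  far wine: 4
  name fish: 3
  wine far: 3
  … (11 more, each ≤ 2)

"fish far", 6 times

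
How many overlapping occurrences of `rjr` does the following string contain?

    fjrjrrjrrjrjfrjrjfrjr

Sliding a length-3 window over the 21 characters (19 positions):
  position 3–5: rjr
  position 6–8: rjr
  position 9–11: rjr
  position 14–16: rjr
  position 19–21: rjr

5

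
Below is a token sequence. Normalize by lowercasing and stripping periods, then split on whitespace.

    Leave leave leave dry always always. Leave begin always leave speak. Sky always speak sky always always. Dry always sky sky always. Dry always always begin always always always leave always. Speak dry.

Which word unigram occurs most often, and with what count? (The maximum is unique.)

"always", 14 times

Unigram frequencies (highest first):
  always: 14
  leave: 6
  dry: 4
  sky: 4
  speak: 3
  begin: 2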